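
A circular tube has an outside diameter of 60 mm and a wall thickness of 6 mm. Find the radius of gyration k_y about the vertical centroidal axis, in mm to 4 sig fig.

k_y ≈ 19.21 mm

Decompose the section into non-overlapping parts with the origin at the bottom-left of its bounding rectangle.
Outer circle: ⌀60, A = 2827.43 mm², x = 30 mm, Ī = 636 173 mm⁴.
Bore (subtracted): ⌀48, A = 1809.56 mm², x = 30 mm, Ī = 260 576 mm⁴.
By symmetry the centroid is at mid-width, x̄ = 30 mm.
All pieces are centred on the vertical centroidal axis, so I = ΣĪ (holes subtracted) = 375 596 mm⁴.
Radius of gyration: k = √(I/A) = √(375 596 / 1017.88) = 19.2094 mm.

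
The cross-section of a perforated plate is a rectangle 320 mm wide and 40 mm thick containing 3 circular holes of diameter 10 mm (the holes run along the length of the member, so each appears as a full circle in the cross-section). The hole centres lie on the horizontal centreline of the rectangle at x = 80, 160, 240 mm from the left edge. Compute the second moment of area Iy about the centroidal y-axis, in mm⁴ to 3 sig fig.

Treat the section as a set of non-overlapping primitives; coordinates are from the bounding-box lower-left.
Plate: 320 × 40, A = 12 800 mm², x = 160 mm, Ī = 109 226 667 mm⁴.
Hole 1 (subtracted): ⌀10, A = 78.54 mm², x = 80 mm, Ī = 490.87 mm⁴.
Hole 2 (subtracted): ⌀10, A = 78.54 mm², x = 160 mm, Ī = 490.87 mm⁴.
Hole 3 (subtracted): ⌀10, A = 78.54 mm², x = 240 mm, Ī = 490.87 mm⁴.
By symmetry the centroid is at mid-width, x̄ = 160 mm.
Transfer each piece to the centroidal y-axis using Ī + A·d² with d = x − 160:
  plate: d = 0 mm → contributes +109 226 667 mm⁴
  hole 1: d = -80 mm → contributes −503 146 mm⁴
  hole 2: d = 0 mm → contributes −490.87 mm⁴
  hole 3: d = 80 mm → contributes −503 146 mm⁴
Total I = 108 219 884 mm⁴.

Iy ≈ 1.08 × 10⁸ mm⁴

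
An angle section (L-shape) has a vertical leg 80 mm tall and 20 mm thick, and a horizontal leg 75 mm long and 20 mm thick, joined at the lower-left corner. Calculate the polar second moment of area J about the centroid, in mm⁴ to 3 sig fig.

J ≈ 2.72 × 10⁶ mm⁴

Split into non-overlapping primitives; take the origin at the lower-left of the bounding box.
Vertical leg: 20 × 80, A = 1 600 mm², y = 40 mm, Ī = 853 333 mm⁴.
Horizontal leg (remainder): 55 × 20, A = 1 100 mm², y = 10 mm, Ī = 36 667 mm⁴.
Centroid: ȳ = ΣA·y / ΣA = 27.778 mm.
Transfer each piece to the centroidal x-axis using Ī + A·d² with d = y − 27.778:
  vertical leg: d = 12.222 mm → contributes +1 092 346 mm⁴
  horizontal leg (remainder): d = -17.778 mm → contributes +384 321 mm⁴
Total I = 1 476 667 mm⁴.
For the y-axis: x̄ = 25.278 mm.
Repeating about the centroidal y-axis gives I_y = 1 247 292 mm⁴.
Polar second moment: J = I_x + I_y = 2 723 958 mm⁴.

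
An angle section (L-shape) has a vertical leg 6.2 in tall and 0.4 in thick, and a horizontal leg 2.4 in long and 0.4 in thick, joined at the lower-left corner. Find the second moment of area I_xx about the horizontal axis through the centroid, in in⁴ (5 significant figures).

I_xx ≈ 13.042 in⁴

Break the section into simple shapes (no overlaps), measuring from the bottom-left corner of the bounding box.
Vertical leg: 0.4 × 6.2, A = 2.48 in², y = 3.1 in, Ī = 7.944267 in⁴.
Horizontal leg (remainder): 2 × 0.4, A = 0.8 in², y = 0.2 in, Ī = 0.01066667 in⁴.
Centroid: ȳ = ΣA·y / ΣA = 2.392683 in.
Transfer each piece to the horizontal axis through the centroid using Ī + A·d² with d = y − 2.392683:
  vertical leg: d = 0.7073171 in → contributes +9.185004 in⁴
  horizontal leg (remainder): d = -2.192683 in → contributes +3.856953 in⁴
Total I = 13.04196 in⁴.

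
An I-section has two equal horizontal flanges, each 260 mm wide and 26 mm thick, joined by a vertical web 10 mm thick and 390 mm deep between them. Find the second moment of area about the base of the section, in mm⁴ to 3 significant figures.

Treat the section as a set of non-overlapping primitives; coordinates are from the bounding-box lower-left.
Bottom flange: 260 × 26, A = 6 760 mm², y = 13 mm, Ī = 380 813 mm⁴.
Web: 10 × 390, A = 3 900 mm², y = 221 mm, Ī = 49 432 500 mm⁴.
Top flange: 260 × 26, A = 6 760 mm², y = 429 mm, Ī = 380 813 mm⁴.
Transfer each piece to the bottom edge using Ī + A·d² with d = y − 0:
  bottom flange: d = 13 mm → contributes +1 523 253 mm⁴
  web: d = 221 mm → contributes +239 912 400 mm⁴
  top flange: d = 429 mm → contributes +1 244 497 973 mm⁴
Total I = 1 485 933 627 mm⁴.

I_base ≈ 1.49 × 10⁹ mm⁴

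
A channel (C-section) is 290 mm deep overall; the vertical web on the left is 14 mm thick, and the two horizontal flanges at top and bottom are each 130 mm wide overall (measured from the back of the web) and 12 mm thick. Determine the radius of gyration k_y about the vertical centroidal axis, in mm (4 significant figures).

Split into non-overlapping primitives; take the origin at the lower-left of the bounding box.
Web: 14 × 290, A = 4 060 mm², x = 7 mm, Ī = 66313.3 mm⁴.
Top flange (beyond web): 116 × 12, A = 1 392 mm², x = 72 mm, Ī = 1 560 896 mm⁴.
Bottom flange (beyond web): 116 × 12, A = 1 392 mm², x = 72 mm, Ī = 1 560 896 mm⁴.
Centroid: x̄ = ΣA·x / ΣA = 33.4407 mm.
Transfer each piece to the vertical centroidal axis using Ī + A·d² with d = x − 33.4407:
  web: d = -26.4407 mm → contributes +2 904 698 mm⁴
  top flange (beyond web): d = 38.5593 mm → contributes +3 630 551 mm⁴
  bottom flange (beyond web): d = 38.5593 mm → contributes +3 630 551 mm⁴
Total I = 10 165 800 mm⁴.
Radius of gyration: k = √(I/A) = √(10 165 800 / 6 844) = 38.5404 mm.

k_y ≈ 38.54 mm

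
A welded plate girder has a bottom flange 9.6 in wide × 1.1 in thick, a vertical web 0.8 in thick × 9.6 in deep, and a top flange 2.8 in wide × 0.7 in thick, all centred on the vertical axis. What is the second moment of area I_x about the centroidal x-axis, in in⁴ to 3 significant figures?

Treat the section as a set of non-overlapping primitives; coordinates are from the bounding-box lower-left.
Bottom plate: 9.6 × 1.1, A = 10.56 in², y = 0.55 in, Ī = 1.0648 in⁴.
Web plate: 0.8 × 9.6, A = 7.68 in², y = 5.9 in, Ī = 58.982 in⁴.
Top plate: 2.8 × 0.7, A = 1.96 in², y = 11.05 in, Ī = 0.080033 in⁴.
Centroid: ȳ = ΣA·y / ΣA = 3.6029 in.
Transfer each piece to the centroidal x-axis using Ī + A·d² with d = y − 3.6029:
  bottom plate: d = -3.0529 in → contributes +99.484 in⁴
  web plate: d = 2.2971 in → contributes +99.508 in⁴
  top plate: d = 7.4471 in → contributes +108.78 in⁴
Total I = 307.77 in⁴.

I_x ≈ 308 in⁴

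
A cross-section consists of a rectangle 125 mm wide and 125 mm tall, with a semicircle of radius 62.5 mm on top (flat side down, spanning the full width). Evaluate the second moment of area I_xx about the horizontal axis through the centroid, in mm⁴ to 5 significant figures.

Treat the section as a set of non-overlapping primitives; coordinates are from the bounding-box lower-left.
Rectangular body: 125 × 125, A = 15 625 mm², y = 62.5 mm, Ī = 20 345 052 mm⁴.
Semicircular cap: semicircle r = 62.5, A = 6135.923 mm², y = 151.5258 mm, Ī = 1 674 758 mm⁴.
Centroid: ȳ = ΣA·y / ΣA = 87.60259 mm.
Transfer each piece to the horizontal axis through the centroid using Ī + A·d² with d = y − 87.60259:
  rectangular body: d = -25.10259 mm → contributes +30 190 993 mm⁴
  semicircular cap: d = 63.92323 mm → contributes +26 747 241 mm⁴
Total I = 56 938 234 mm⁴.

I_xx ≈ 5.6938 × 10⁷ mm⁴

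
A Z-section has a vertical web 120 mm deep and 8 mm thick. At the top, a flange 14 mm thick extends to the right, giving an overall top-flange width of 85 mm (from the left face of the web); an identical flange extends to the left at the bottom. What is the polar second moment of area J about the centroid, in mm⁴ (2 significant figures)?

Treat the section as a set of non-overlapping primitives; coordinates are from the bounding-box lower-left.
Web: 8 × 120, A = 960 mm², y = 60 mm, Ī = 1 152 000 mm⁴.
Top flange (beyond web): 77 × 14, A = 1 078 mm², y = 113 mm, Ī = 17 607 mm⁴.
Bottom flange (beyond web): 77 × 14, A = 1 078 mm², y = 7 mm, Ī = 17 607 mm⁴.
Centroid: ȳ = ΣA·y / ΣA = 60 mm.
Transfer each piece to the centroidal x-axis using Ī + A·d² with d = y − 60:
  web: d = 0 mm → contributes +1 152 000 mm⁴
  top flange (beyond web): d = 53 mm → contributes +3 045 709 mm⁴
  bottom flange (beyond web): d = -53 mm → contributes +3 045 709 mm⁴
Total I = 7 243 419 mm⁴.
For the y-axis: x̄ = 81 mm.
Repeating about the centroidal y-axis gives I_y = 4 964 639 mm⁴.
Polar second moment: J = I_x + I_y = 12 208 057 mm⁴.

J ≈ 1.2 × 10⁷ mm⁴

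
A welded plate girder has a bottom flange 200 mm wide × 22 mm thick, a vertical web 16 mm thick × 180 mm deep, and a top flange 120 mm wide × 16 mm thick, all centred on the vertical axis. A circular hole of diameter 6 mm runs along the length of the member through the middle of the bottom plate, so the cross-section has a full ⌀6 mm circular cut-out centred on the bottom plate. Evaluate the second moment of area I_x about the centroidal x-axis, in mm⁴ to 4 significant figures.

I_x ≈ 6.403 × 10⁷ mm⁴

Split into non-overlapping primitives; take the origin at the lower-left of the bounding box.
Bottom plate: 200 × 22, A = 4 400 mm², y = 11 mm, Ī = 177 467 mm⁴.
Web plate: 16 × 180, A = 2 880 mm², y = 112 mm, Ī = 7 776 000 mm⁴.
Top plate: 120 × 16, A = 1 920 mm², y = 210 mm, Ī = 40 960 mm⁴.
Hole (subtracted): ⌀6, A = 28.2743 mm², y = 11 mm, Ī = 63.6173 mm⁴.
Centroid: ȳ = ΣA·y / ΣA = 84.3733 mm.
Transfer each piece to the centroidal x-axis using Ī + A·d² with d = y − 84.3733:
  bottom plate: d = -73.3733 mm → contributes +23 865 503 mm⁴
  web plate: d = 27.6267 mm → contributes +9 974 112 mm⁴
  top plate: d = 125.627 mm → contributes +30 342 518 mm⁴
  hole: d = -73.3733 mm → contributes −152 283 mm⁴
Total I = 64 029 851 mm⁴.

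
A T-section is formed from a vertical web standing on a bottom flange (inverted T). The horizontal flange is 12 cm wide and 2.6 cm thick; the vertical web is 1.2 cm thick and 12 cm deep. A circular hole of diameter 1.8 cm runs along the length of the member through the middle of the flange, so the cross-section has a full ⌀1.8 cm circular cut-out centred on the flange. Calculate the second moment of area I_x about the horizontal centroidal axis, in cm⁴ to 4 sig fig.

I_x ≈ 700.6 cm⁴

Break the section into simple shapes (no overlaps), measuring from the bottom-left corner of the bounding box.
Flange: 12 × 2.6, A = 31.2 cm², y = 1.3 cm, Ī = 17.576 cm⁴.
Web: 1.2 × 12, A = 14.4 cm², y = 8.6 cm, Ī = 172.8 cm⁴.
Hole (subtracted): ⌀1.8, A = 2.54469 cm², y = 1.3 cm, Ī = 0.5153 cm⁴.
Centroid: ȳ = ΣA·y / ΣA = 3.74151 cm.
Transfer each piece to the horizontal centroidal axis using Ī + A·d² with d = y − 3.74151:
  flange: d = -2.44151 cm → contributes +203.558 cm⁴
  web: d = 4.85849 cm → contributes +512.711 cm⁴
  hole: d = -2.44151 cm → contributes −15.6841 cm⁴
Total I = 700.585 cm⁴.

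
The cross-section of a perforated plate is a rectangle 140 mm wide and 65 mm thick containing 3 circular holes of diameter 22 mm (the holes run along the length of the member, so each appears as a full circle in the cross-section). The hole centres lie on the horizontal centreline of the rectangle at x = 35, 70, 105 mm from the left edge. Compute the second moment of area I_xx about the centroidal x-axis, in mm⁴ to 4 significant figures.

Break the section into simple shapes (no overlaps), measuring from the bottom-left corner of the bounding box.
Plate: 140 × 65, A = 9 100 mm², y = 32.5 mm, Ī = 3 203 958 mm⁴.
Hole 1 (subtracted): ⌀22, A = 380.133 mm², y = 32.5 mm, Ī = 11 499 mm⁴.
Hole 2 (subtracted): ⌀22, A = 380.133 mm², y = 32.5 mm, Ī = 11 499 mm⁴.
Hole 3 (subtracted): ⌀22, A = 380.133 mm², y = 32.5 mm, Ī = 11 499 mm⁴.
By symmetry the centroid is at mid-height, ȳ = 32.5 mm.
All pieces are centred on the centroidal x-axis, so I = ΣĪ (holes subtracted) = 3 169 461 mm⁴.

I_xx ≈ 3.169 × 10⁶ mm⁴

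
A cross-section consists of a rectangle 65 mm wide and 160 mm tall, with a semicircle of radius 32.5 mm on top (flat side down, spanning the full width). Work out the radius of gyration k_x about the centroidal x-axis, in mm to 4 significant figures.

Split into non-overlapping primitives; take the origin at the lower-left of the bounding box.
Rectangular body: 65 × 160, A = 10 400 mm², y = 80 mm, Ī = 22 186 667 mm⁴.
Semicircular cap: semicircle r = 32.5, A = 1659.15 mm², y = 173.793 mm, Ī = 122 452 mm⁴.
Centroid: ȳ = ΣA·y / ΣA = 92.9045 mm.
Transfer each piece to the centroidal x-axis using Ī + A·d² with d = y − 92.9045:
  rectangular body: d = -12.9045 mm → contributes +23 918 546 mm⁴
  semicircular cap: d = 80.8889 mm → contributes +10 978 317 mm⁴
Total I = 34 896 863 mm⁴.
Radius of gyration: k = √(I/A) = √(34 896 863 / 12059.2) = 53.7941 mm.

k_x ≈ 53.79 mm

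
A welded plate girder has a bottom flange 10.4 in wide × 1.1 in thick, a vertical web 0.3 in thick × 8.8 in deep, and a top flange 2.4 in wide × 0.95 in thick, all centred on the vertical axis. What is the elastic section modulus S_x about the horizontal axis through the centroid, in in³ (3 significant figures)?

S_x ≈ 27.8 in³

Break the section into simple shapes (no overlaps), measuring from the bottom-left corner of the bounding box.
Bottom plate: 10.4 × 1.1, A = 11.44 in², y = 0.55 in, Ī = 1.1535 in⁴.
Web plate: 0.3 × 8.8, A = 2.64 in², y = 5.5 in, Ī = 17.037 in⁴.
Top plate: 2.4 × 0.95, A = 2.28 in², y = 10.375 in, Ī = 0.17148 in⁴.
Centroid: ȳ = ΣA·y / ΣA = 2.718 in.
Transfer each piece to the horizontal axis through the centroid using Ī + A·d² with d = y − 2.718:
  bottom plate: d = -2.168 in → contributes +54.926 in⁴
  web plate: d = 2.782 in → contributes +37.469 in⁴
  top plate: d = 7.657 in → contributes +133.85 in⁴
Total I = 226.24 in⁴.
Extreme fibre distance c = 8.132 in; S = I/c = 27.821 in³.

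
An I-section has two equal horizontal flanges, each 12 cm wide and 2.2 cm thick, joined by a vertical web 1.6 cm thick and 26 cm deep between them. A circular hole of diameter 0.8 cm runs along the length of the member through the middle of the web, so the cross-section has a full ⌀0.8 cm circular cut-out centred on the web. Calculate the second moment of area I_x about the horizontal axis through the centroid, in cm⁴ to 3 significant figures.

Decompose the section into non-overlapping parts with the origin at the bottom-left of its bounding rectangle.
Bottom flange: 12 × 2.2, A = 26.4 cm², y = 1.1 cm, Ī = 10.648 cm⁴.
Web: 1.6 × 26, A = 41.6 cm², y = 15.2 cm, Ī = 2343.5 cm⁴.
Top flange: 12 × 2.2, A = 26.4 cm², y = 29.3 cm, Ī = 10.648 cm⁴.
Hole (subtracted): ⌀0.8, A = 0.50265 cm², y = 15.2 cm, Ī = 0.020106 cm⁴.
By symmetry the centroid is at mid-height, ȳ = 15.2 cm.
Transfer each piece to the horizontal axis through the centroid using Ī + A·d² with d = y − 15.2:
  bottom flange: d = -14.1 cm → contributes +5259.2 cm⁴
  web: d = 0 cm → contributes +2343.5 cm⁴
  top flange: d = 14.1 cm → contributes +5259.2 cm⁴
  hole: d = 0 cm → contributes −0.020106 cm⁴
Total I = 12 862 cm⁴.

I_x ≈ 1.29 × 10⁴ cm⁴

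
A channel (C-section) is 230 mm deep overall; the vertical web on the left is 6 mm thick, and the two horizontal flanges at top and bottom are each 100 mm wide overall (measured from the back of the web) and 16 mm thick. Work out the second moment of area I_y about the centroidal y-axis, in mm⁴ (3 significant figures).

I_y ≈ 4.58 × 10⁶ mm⁴

Treat the section as a set of non-overlapping primitives; coordinates are from the bounding-box lower-left.
Web: 6 × 230, A = 1 380 mm², x = 3 mm, Ī = 4 140 mm⁴.
Top flange (beyond web): 94 × 16, A = 1 504 mm², x = 53 mm, Ī = 1 107 445 mm⁴.
Bottom flange (beyond web): 94 × 16, A = 1 504 mm², x = 53 mm, Ī = 1 107 445 mm⁴.
Centroid: x̄ = ΣA·x / ΣA = 37.275 mm.
Transfer each piece to the centroidal y-axis using Ī + A·d² with d = x − 37.275:
  web: d = -34.275 mm → contributes +1 625 358 mm⁴
  top flange (beyond web): d = 15.725 mm → contributes +1 479 334 mm⁴
  bottom flange (beyond web): d = 15.725 mm → contributes +1 479 334 mm⁴
Total I = 4 584 026 mm⁴.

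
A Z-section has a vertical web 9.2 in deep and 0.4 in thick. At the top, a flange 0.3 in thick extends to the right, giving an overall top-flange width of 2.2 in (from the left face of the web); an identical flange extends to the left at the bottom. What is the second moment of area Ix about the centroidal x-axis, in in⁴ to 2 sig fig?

Decompose the section into non-overlapping parts with the origin at the bottom-left of its bounding rectangle.
Web: 0.4 × 9.2, A = 3.68 in², y = 4.6 in, Ī = 25.96 in⁴.
Top flange (beyond web): 1.8 × 0.3, A = 0.54 in², y = 9.05 in, Ī = 0.00405 in⁴.
Bottom flange (beyond web): 1.8 × 0.3, A = 0.54 in², y = 0.15 in, Ī = 0.00405 in⁴.
Centroid: ȳ = ΣA·y / ΣA = 4.6 in.
Transfer each piece to the centroidal x-axis using Ī + A·d² with d = y − 4.6:
  web: d = 0 in → contributes +25.96 in⁴
  top flange (beyond web): d = 4.45 in → contributes +10.7 in⁴
  bottom flange (beyond web): d = -4.45 in → contributes +10.7 in⁴
Total I = 47.35 in⁴.

Ix ≈ 47 in⁴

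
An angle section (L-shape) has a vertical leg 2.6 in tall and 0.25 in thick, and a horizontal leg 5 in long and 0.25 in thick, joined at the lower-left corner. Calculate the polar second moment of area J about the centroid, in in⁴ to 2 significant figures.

J ≈ 5.8 in⁴

Break the section into simple shapes (no overlaps), measuring from the bottom-left corner of the bounding box.
Vertical leg: 0.25 × 2.6, A = 0.65 in², y = 1.3 in, Ī = 0.3662 in⁴.
Horizontal leg (remainder): 4.75 × 0.25, A = 1.188 in², y = 0.125 in, Ī = 0.006185 in⁴.
Centroid: ȳ = ΣA·y / ΣA = 0.5406 in.
Transfer each piece to the centroidal x-axis using Ī + A·d² with d = y − 0.5406:
  vertical leg: d = 0.7594 in → contributes +0.741 in⁴
  horizontal leg (remainder): d = -0.4156 in → contributes +0.2113 in⁴
Total I = 0.9523 in⁴.
For the y-axis: x̄ = 1.741 in.
Repeating about the centroidal y-axis gives I_y = 4.862 in⁴.
Polar second moment: J = I_x + I_y = 5.814 in⁴.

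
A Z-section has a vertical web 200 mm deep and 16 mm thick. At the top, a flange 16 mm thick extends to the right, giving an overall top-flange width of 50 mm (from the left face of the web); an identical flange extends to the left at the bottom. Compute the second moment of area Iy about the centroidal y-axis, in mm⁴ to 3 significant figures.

Iy ≈ 8.53 × 10⁵ mm⁴

Break the section into simple shapes (no overlaps), measuring from the bottom-left corner of the bounding box.
Web: 16 × 200, A = 3 200 mm², x = 42 mm, Ī = 68 267 mm⁴.
Top flange (beyond web): 34 × 16, A = 544 mm², x = 67 mm, Ī = 52 405 mm⁴.
Bottom flange (beyond web): 34 × 16, A = 544 mm², x = 17 mm, Ī = 52 405 mm⁴.
Centroid: x̄ = ΣA·x / ΣA = 42 mm.
Transfer each piece to the centroidal y-axis using Ī + A·d² with d = x − 42:
  web: d = 0 mm → contributes +68 267 mm⁴
  top flange (beyond web): d = 25 mm → contributes +392 405 mm⁴
  bottom flange (beyond web): d = -25 mm → contributes +392 405 mm⁴
Total I = 853 077 mm⁴.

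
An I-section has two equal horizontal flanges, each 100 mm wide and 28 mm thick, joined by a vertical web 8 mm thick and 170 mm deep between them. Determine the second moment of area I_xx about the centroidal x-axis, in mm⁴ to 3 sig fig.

I_xx ≈ 5.85 × 10⁷ mm⁴

Break the section into simple shapes (no overlaps), measuring from the bottom-left corner of the bounding box.
Bottom flange: 100 × 28, A = 2 800 mm², y = 14 mm, Ī = 182 933 mm⁴.
Web: 8 × 170, A = 1 360 mm², y = 113 mm, Ī = 3 275 333 mm⁴.
Top flange: 100 × 28, A = 2 800 mm², y = 212 mm, Ī = 182 933 mm⁴.
By symmetry the centroid is at mid-height, ȳ = 113 mm.
Transfer each piece to the centroidal x-axis using Ī + A·d² with d = y − 113:
  bottom flange: d = -99 mm → contributes +27 625 733 mm⁴
  web: d = 0 mm → contributes +3 275 333 mm⁴
  top flange: d = 99 mm → contributes +27 625 733 mm⁴
Total I = 58 526 800 mm⁴.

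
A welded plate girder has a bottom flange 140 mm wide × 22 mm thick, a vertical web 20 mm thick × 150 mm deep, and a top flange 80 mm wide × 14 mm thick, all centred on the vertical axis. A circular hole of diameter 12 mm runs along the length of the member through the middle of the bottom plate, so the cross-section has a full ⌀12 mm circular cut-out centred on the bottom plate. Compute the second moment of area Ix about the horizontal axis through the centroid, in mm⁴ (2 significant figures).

Decompose the section into non-overlapping parts with the origin at the bottom-left of its bounding rectangle.
Bottom plate: 140 × 22, A = 3 080 mm², y = 11 mm, Ī = 124 227 mm⁴.
Web plate: 20 × 150, A = 3 000 mm², y = 97 mm, Ī = 5 625 000 mm⁴.
Top plate: 80 × 14, A = 1 120 mm², y = 179 mm, Ī = 18 293 mm⁴.
Hole (subtracted): ⌀12, A = 113.1 mm², y = 11 mm, Ī = 1 018 mm⁴.
Centroid: ȳ = ΣA·y / ΣA = 73.96 mm.
Transfer each piece to the horizontal axis through the centroid using Ī + A·d² with d = y − 73.96:
  bottom plate: d = -62.96 mm → contributes +12 331 511 mm⁴
  web plate: d = 23.04 mm → contributes +7 218 137 mm⁴
  top plate: d = 105 mm → contributes +12 376 745 mm⁴
  hole: d = -62.96 mm → contributes −449 268 mm⁴
Total I = 31 477 125 mm⁴.

Ix ≈ 3.1 × 10⁷ mm⁴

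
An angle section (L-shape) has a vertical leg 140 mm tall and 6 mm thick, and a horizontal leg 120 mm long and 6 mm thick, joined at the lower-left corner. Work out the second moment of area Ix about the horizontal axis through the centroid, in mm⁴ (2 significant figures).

Ix ≈ 3.1 × 10⁶ mm⁴

Decompose the section into non-overlapping parts with the origin at the bottom-left of its bounding rectangle.
Vertical leg: 6 × 140, A = 840 mm², y = 70 mm, Ī = 1 372 000 mm⁴.
Horizontal leg (remainder): 114 × 6, A = 684 mm², y = 3 mm, Ī = 2 052 mm⁴.
Centroid: ȳ = ΣA·y / ΣA = 39.93 mm.
Transfer each piece to the horizontal axis through the centroid using Ī + A·d² with d = y − 39.93:
  vertical leg: d = 30.07 mm → contributes +2 131 576 mm⁴
  horizontal leg (remainder): d = -36.93 mm → contributes +934 864 mm⁴
Total I = 3 066 440 mm⁴.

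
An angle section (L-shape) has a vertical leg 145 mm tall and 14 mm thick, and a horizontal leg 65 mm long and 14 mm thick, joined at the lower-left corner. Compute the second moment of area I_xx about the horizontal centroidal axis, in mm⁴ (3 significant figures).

I_xx ≈ 5.83 × 10⁶ mm⁴

Break the section into simple shapes (no overlaps), measuring from the bottom-left corner of the bounding box.
Vertical leg: 14 × 145, A = 2 030 mm², y = 72.5 mm, Ī = 3 556 729 mm⁴.
Horizontal leg (remainder): 51 × 14, A = 714 mm², y = 7 mm, Ī = 11 662 mm⁴.
Centroid: ȳ = ΣA·y / ΣA = 55.457 mm.
Transfer each piece to the horizontal centroidal axis using Ī + A·d² with d = y − 55.457:
  vertical leg: d = 17.043 mm → contributes +4 146 396 mm⁴
  horizontal leg (remainder): d = -48.457 mm → contributes +1 688 166 mm⁴
Total I = 5 834 563 mm⁴.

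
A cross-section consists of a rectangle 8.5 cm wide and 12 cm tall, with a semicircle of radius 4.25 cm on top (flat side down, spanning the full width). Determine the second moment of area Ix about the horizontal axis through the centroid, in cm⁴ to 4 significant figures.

Break the section into simple shapes (no overlaps), measuring from the bottom-left corner of the bounding box.
Rectangular body: 8.5 × 12, A = 102 cm², y = 6 cm, Ī = 1 224 cm⁴.
Semicircular cap: semicircle r = 4.25, A = 28.3725 cm², y = 13.8038 cm, Ī = 35.8086 cm⁴.
Centroid: ȳ = ΣA·y / ΣA = 7.6983 cm.
Transfer each piece to the horizontal axis through the centroid using Ī + A·d² with d = y − 7.6983:
  rectangular body: d = -1.6983 cm → contributes +1518.19 cm⁴
  semicircular cap: d = 6.10545 cm → contributes +1093.44 cm⁴
Total I = 2611.63 cm⁴.

Ix ≈ 2612 cm⁴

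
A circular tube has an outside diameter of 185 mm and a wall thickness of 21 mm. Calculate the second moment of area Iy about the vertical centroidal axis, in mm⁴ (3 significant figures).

Iy ≈ 3.70 × 10⁷ mm⁴

Treat the section as a set of non-overlapping primitives; coordinates are from the bounding-box lower-left.
Outer circle: ⌀185, A = 26 880 mm², x = 92.5 mm, Ī = 57 498 539 mm⁴.
Bore (subtracted): ⌀143, A = 16 061 mm², x = 92.5 mm, Ī = 20 526 460 mm⁴.
By symmetry the centroid is at mid-width, x̄ = 92.5 mm.
All pieces are centred on the vertical centroidal axis, so I = ΣĪ (holes subtracted) = 36 972 080 mm⁴.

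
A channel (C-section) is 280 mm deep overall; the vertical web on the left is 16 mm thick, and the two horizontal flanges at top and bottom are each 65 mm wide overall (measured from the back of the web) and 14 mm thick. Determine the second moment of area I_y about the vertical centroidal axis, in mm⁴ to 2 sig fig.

Treat the section as a set of non-overlapping primitives; coordinates are from the bounding-box lower-left.
Web: 16 × 280, A = 4 480 mm², x = 8 mm, Ī = 95 573 mm⁴.
Top flange (beyond web): 49 × 14, A = 686 mm², x = 40.5 mm, Ī = 137 257 mm⁴.
Bottom flange (beyond web): 49 × 14, A = 686 mm², x = 40.5 mm, Ī = 137 257 mm⁴.
Centroid: x̄ = ΣA·x / ΣA = 15.62 mm.
Transfer each piece to the vertical centroidal axis using Ī + A·d² with d = x − 15.62:
  web: d = -7.62 mm → contributes +355 676 mm⁴
  top flange (beyond web): d = 24.88 mm → contributes +561 914 mm⁴
  bottom flange (beyond web): d = 24.88 mm → contributes +561 914 mm⁴
Total I = 1 479 504 mm⁴.

I_y ≈ 1.5 × 10⁶ mm⁴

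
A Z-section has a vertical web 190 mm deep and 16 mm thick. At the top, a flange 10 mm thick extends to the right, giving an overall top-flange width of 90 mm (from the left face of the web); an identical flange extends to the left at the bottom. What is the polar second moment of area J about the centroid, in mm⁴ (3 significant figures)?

J ≈ 2.49 × 10⁷ mm⁴

Split into non-overlapping primitives; take the origin at the lower-left of the bounding box.
Web: 16 × 190, A = 3 040 mm², y = 95 mm, Ī = 9 145 333 mm⁴.
Top flange (beyond web): 74 × 10, A = 740 mm², y = 185 mm, Ī = 6166.7 mm⁴.
Bottom flange (beyond web): 74 × 10, A = 740 mm², y = 5 mm, Ī = 6166.7 mm⁴.
Centroid: ȳ = ΣA·y / ΣA = 95 mm.
Transfer each piece to the centroidal x-axis using Ī + A·d² with d = y − 95:
  web: d = 0 mm → contributes +9 145 333 mm⁴
  top flange (beyond web): d = 90 mm → contributes +6 000 167 mm⁴
  bottom flange (beyond web): d = -90 mm → contributes +6 000 167 mm⁴
Total I = 21 145 667 mm⁴.
For the y-axis: x̄ = 82 mm.
Repeating about the centroidal y-axis gives I_y = 3 737 227 mm⁴.
Polar second moment: J = I_x + I_y = 24 882 893 mm⁴.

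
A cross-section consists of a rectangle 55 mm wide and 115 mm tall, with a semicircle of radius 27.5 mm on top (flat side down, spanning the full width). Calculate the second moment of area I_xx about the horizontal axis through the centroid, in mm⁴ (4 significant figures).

Split into non-overlapping primitives; take the origin at the lower-left of the bounding box.
Rectangular body: 55 × 115, A = 6 325 mm², y = 57.5 mm, Ī = 6 970 677 mm⁴.
Semicircular cap: semicircle r = 27.5, A = 1187.91 mm², y = 126.671 mm, Ī = 62771.5 mm⁴.
Centroid: ȳ = ΣA·y / ΣA = 68.4371 mm.
Transfer each piece to the horizontal axis through the centroid using Ī + A·d² with d = y − 68.4371:
  rectangular body: d = -10.9371 mm → contributes +7 727 278 mm⁴
  semicircular cap: d = 58.2342 mm → contributes +4 091 259 mm⁴
Total I = 11 818 537 mm⁴.

I_xx ≈ 1.182 × 10⁷ mm⁴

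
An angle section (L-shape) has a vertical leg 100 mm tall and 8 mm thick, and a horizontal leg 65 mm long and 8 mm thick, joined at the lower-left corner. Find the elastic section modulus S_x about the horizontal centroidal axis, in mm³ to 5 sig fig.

S_x ≈ 1.9245 × 10⁴ mm³

Treat the section as a set of non-overlapping primitives; coordinates are from the bounding-box lower-left.
Vertical leg: 8 × 100, A = 800 mm², y = 50 mm, Ī = 666666.7 mm⁴.
Horizontal leg (remainder): 57 × 8, A = 456 mm², y = 4 mm, Ī = 2 432 mm⁴.
Centroid: ȳ = ΣA·y / ΣA = 33.29936 mm.
Transfer each piece to the horizontal centroidal axis using Ī + A·d² with d = y − 33.29936:
  vertical leg: d = 16.70064 mm → contributes +889795.7 mm⁴
  horizontal leg (remainder): d = -29.29936 mm → contributes +393886.4 mm⁴
Total I = 1 283 682 mm⁴.
Extreme fibre distance c = 66.70064 mm; S = I/c = 19245.43 mm³.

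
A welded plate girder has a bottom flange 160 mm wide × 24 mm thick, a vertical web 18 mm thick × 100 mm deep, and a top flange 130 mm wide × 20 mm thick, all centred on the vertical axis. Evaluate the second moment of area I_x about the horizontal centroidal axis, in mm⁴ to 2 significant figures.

Split into non-overlapping primitives; take the origin at the lower-left of the bounding box.
Bottom plate: 160 × 24, A = 3 840 mm², y = 12 mm, Ī = 184 320 mm⁴.
Web plate: 18 × 100, A = 1 800 mm², y = 74 mm, Ī = 1 500 000 mm⁴.
Top plate: 130 × 20, A = 2 600 mm², y = 134 mm, Ī = 86 667 mm⁴.
Centroid: ȳ = ΣA·y / ΣA = 64.04 mm.
Transfer each piece to the horizontal centroidal axis using Ī + A·d² with d = y − 64.04:
  bottom plate: d = -52.04 mm → contributes +10 583 195 mm⁴
  web plate: d = 9.961 mm → contributes +1 678 605 mm⁴
  top plate: d = 69.96 mm → contributes +12 812 535 mm⁴
Total I = 25 074 334 mm⁴.

I_x ≈ 2.5 × 10⁷ mm⁴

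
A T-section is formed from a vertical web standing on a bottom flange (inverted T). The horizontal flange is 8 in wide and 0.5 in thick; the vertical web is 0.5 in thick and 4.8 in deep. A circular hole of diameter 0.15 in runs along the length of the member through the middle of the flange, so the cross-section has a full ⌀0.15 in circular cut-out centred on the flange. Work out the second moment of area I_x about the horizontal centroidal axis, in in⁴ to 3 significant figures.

I_x ≈ 15.2 in⁴

Split into non-overlapping primitives; take the origin at the lower-left of the bounding box.
Flange: 8 × 0.5, A = 4 in², y = 0.25 in, Ī = 0.083333 in⁴.
Web: 0.5 × 4.8, A = 2.4 in², y = 2.9 in, Ī = 4.608 in⁴.
Hole (subtracted): ⌀0.15, A = 0.017671 in², y = 0.25 in, Ī = 0.00002485 in⁴.
Centroid: ȳ = ΣA·y / ΣA = 1.2465 in.
Transfer each piece to the horizontal centroidal axis using Ī + A·d² with d = y − 1.2465:
  flange: d = -0.9965 in → contributes +4.0554 in⁴
  web: d = 1.6535 in → contributes +11.17 in⁴
  hole: d = -0.9965 in → contributes −0.017573 in⁴
Total I = 15.208 in⁴.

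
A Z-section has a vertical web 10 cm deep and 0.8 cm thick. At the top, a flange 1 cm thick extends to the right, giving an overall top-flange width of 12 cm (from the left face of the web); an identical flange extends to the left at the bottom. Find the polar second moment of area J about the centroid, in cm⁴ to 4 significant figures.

Decompose the section into non-overlapping parts with the origin at the bottom-left of its bounding rectangle.
Web: 0.8 × 10, A = 8 cm², y = 5 cm, Ī = 66.6667 cm⁴.
Top flange (beyond web): 11.2 × 1, A = 11.2 cm², y = 9.5 cm, Ī = 0.933333 cm⁴.
Bottom flange (beyond web): 11.2 × 1, A = 11.2 cm², y = 0.5 cm, Ī = 0.933333 cm⁴.
Centroid: ȳ = ΣA·y / ΣA = 5 cm.
Transfer each piece to the centroidal x-axis using Ī + A·d² with d = y − 5:
  web: d = 0 cm → contributes +66.6667 cm⁴
  top flange (beyond web): d = 4.5 cm → contributes +227.733 cm⁴
  bottom flange (beyond web): d = -4.5 cm → contributes +227.733 cm⁴
Total I = 522.133 cm⁴.
For the y-axis: x̄ = 11.6 cm.
Repeating about the centroidal y-axis gives I_y = 1040.98 cm⁴.
Polar second moment: J = I_x + I_y = 1563.11 cm⁴.

J ≈ 1563 cm⁴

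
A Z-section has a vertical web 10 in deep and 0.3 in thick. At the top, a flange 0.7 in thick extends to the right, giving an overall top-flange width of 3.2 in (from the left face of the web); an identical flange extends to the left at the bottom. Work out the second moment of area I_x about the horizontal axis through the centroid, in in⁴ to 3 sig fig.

I_x ≈ 113 in⁴

Treat the section as a set of non-overlapping primitives; coordinates are from the bounding-box lower-left.
Web: 0.3 × 10, A = 3 in², y = 5 in, Ī = 25 in⁴.
Top flange (beyond web): 2.9 × 0.7, A = 2.03 in², y = 9.65 in, Ī = 0.082892 in⁴.
Bottom flange (beyond web): 2.9 × 0.7, A = 2.03 in², y = 0.35 in, Ī = 0.082892 in⁴.
Centroid: ȳ = ΣA·y / ΣA = 5 in.
Transfer each piece to the horizontal axis through the centroid using Ī + A·d² with d = y − 5:
  web: d = 0 in → contributes +25 in⁴
  top flange (beyond web): d = 4.65 in → contributes +43.977 in⁴
  bottom flange (beyond web): d = -4.65 in → contributes +43.977 in⁴
Total I = 112.95 in⁴.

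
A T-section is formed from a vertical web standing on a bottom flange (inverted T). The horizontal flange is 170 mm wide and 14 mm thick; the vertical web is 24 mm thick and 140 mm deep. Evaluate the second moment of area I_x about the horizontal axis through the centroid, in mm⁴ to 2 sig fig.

Decompose the section into non-overlapping parts with the origin at the bottom-left of its bounding rectangle.
Flange: 170 × 14, A = 2 380 mm², y = 7 mm, Ī = 38 873 mm⁴.
Web: 24 × 140, A = 3 360 mm², y = 84 mm, Ī = 5 488 000 mm⁴.
Centroid: ȳ = ΣA·y / ΣA = 52.07 mm.
Transfer each piece to the horizontal axis through the centroid using Ī + A·d² with d = y − 52.07:
  flange: d = -45.07 mm → contributes +4 874 059 mm⁴
  web: d = 31.93 mm → contributes +8 912 923 mm⁴
Total I = 13 786 983 mm⁴.

I_x ≈ 1.4 × 10⁷ mm⁴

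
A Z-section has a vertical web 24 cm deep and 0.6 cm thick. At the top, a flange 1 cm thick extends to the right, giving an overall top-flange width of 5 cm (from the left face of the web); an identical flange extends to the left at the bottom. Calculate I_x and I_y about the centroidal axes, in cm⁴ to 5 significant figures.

Decompose the section into non-overlapping parts with the origin at the bottom-left of its bounding rectangle.
Web: 0.6 × 24, A = 14.4 cm², y = 12 cm, Ī = 691.2 cm⁴.
Top flange (beyond web): 4.4 × 1, A = 4.4 cm², y = 23.5 cm, Ī = 0.3666667 cm⁴.
Bottom flange (beyond web): 4.4 × 1, A = 4.4 cm², y = 0.5 cm, Ī = 0.3666667 cm⁴.
Centroid: ȳ = ΣA·y / ΣA = 12 cm.
Transfer each piece to the centroidal x-axis using Ī + A·d² with d = y − 12:
  web: d = 0 cm → contributes +691.2 cm⁴
  top flange (beyond web): d = 11.5 cm → contributes +582.2667 cm⁴
  bottom flange (beyond web): d = -11.5 cm → contributes +582.2667 cm⁴
Total I = 1855.733 cm⁴.
For the y-axis: x̄ = 4.7 cm.
Repeating about the centroidal y-axis gives I_y = 69.62933 cm⁴.

I_x ≈ 1855.7 cm⁴, I_y ≈ 69.629 cm⁴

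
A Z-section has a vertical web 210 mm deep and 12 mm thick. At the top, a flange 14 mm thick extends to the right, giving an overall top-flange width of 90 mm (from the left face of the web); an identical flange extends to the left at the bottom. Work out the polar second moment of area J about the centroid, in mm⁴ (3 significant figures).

J ≈ 3.58 × 10⁷ mm⁴

Break the section into simple shapes (no overlaps), measuring from the bottom-left corner of the bounding box.
Web: 12 × 210, A = 2 520 mm², y = 105 mm, Ī = 9 261 000 mm⁴.
Top flange (beyond web): 78 × 14, A = 1 092 mm², y = 203 mm, Ī = 17 836 mm⁴.
Bottom flange (beyond web): 78 × 14, A = 1 092 mm², y = 7 mm, Ī = 17 836 mm⁴.
Centroid: ȳ = ΣA·y / ΣA = 105 mm.
Transfer each piece to the centroidal x-axis using Ī + A·d² with d = y − 105:
  web: d = 0 mm → contributes +9 261 000 mm⁴
  top flange (beyond web): d = 98 mm → contributes +10 505 404 mm⁴
  bottom flange (beyond web): d = -98 mm → contributes +10 505 404 mm⁴
Total I = 30 271 808 mm⁴.
For the y-axis: x̄ = 84 mm.
Repeating about the centroidal y-axis gives I_y = 5 560 128 mm⁴.
Polar second moment: J = I_x + I_y = 35 831 936 mm⁴.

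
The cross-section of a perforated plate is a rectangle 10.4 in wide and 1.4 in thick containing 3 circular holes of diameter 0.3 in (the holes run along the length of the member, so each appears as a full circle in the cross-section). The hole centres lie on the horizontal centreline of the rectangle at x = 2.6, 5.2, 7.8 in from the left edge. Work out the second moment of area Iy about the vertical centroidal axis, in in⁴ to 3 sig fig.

Iy ≈ 130 in⁴

Split into non-overlapping primitives; take the origin at the lower-left of the bounding box.
Plate: 10.4 × 1.4, A = 14.56 in², x = 5.2 in, Ī = 131.23 in⁴.
Hole 1 (subtracted): ⌀0.3, A = 0.070686 in², x = 2.6 in, Ī = 0.00039761 in⁴.
Hole 2 (subtracted): ⌀0.3, A = 0.070686 in², x = 5.2 in, Ī = 0.00039761 in⁴.
Hole 3 (subtracted): ⌀0.3, A = 0.070686 in², x = 7.8 in, Ī = 0.00039761 in⁴.
By symmetry the centroid is at mid-width, x̄ = 5.2 in.
Transfer each piece to the vertical centroidal axis using Ī + A·d² with d = x − 5.2:
  plate: d = 0 in → contributes +131.23 in⁴
  hole 1: d = -2.6 in → contributes −0.47823 in⁴
  hole 2: d = 0 in → contributes −0.00039761 in⁴
  hole 3: d = 2.6 in → contributes −0.47823 in⁴
Total I = 130.28 in⁴.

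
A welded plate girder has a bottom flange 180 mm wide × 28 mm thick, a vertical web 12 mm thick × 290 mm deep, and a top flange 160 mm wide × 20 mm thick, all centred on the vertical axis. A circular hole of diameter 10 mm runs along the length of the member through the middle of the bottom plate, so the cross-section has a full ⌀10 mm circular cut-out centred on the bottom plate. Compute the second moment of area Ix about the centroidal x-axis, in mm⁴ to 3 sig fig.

Treat the section as a set of non-overlapping primitives; coordinates are from the bounding-box lower-left.
Bottom plate: 180 × 28, A = 5 040 mm², y = 14 mm, Ī = 329 280 mm⁴.
Web plate: 12 × 290, A = 3 480 mm², y = 173 mm, Ī = 24 389 000 mm⁴.
Top plate: 160 × 20, A = 3 200 mm², y = 328 mm, Ī = 106 667 mm⁴.
Hole (subtracted): ⌀10, A = 78.54 mm², y = 14 mm, Ī = 490.87 mm⁴.
Centroid: ȳ = ΣA·y / ΣA = 147.84 mm.
Transfer each piece to the centroidal x-axis using Ī + A·d² with d = y − 147.84:
  bottom plate: d = -133.84 mm → contributes +90 614 659 mm⁴
  web plate: d = 25.158 mm → contributes +26 591 523 mm⁴
  top plate: d = 180.16 mm → contributes +103 968 397 mm⁴
  hole: d = -133.84 mm → contributes −1 407 435 mm⁴
Total I = 219 767 145 mm⁴.

Ix ≈ 2.20 × 10⁸ mm⁴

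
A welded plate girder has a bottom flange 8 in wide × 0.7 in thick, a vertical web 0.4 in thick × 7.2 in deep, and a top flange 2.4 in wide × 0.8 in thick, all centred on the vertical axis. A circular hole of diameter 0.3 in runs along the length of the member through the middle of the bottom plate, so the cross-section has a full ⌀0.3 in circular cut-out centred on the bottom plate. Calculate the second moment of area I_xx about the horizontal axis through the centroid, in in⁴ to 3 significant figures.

Break the section into simple shapes (no overlaps), measuring from the bottom-left corner of the bounding box.
Bottom plate: 8 × 0.7, A = 5.6 in², y = 0.35 in, Ī = 0.22867 in⁴.
Web plate: 0.4 × 7.2, A = 2.88 in², y = 4.3 in, Ī = 12.442 in⁴.
Top plate: 2.4 × 0.8, A = 1.92 in², y = 8.3 in, Ī = 0.1024 in⁴.
Hole (subtracted): ⌀0.3, A = 0.070686 in², y = 0.35 in, Ī = 0.00039761 in⁴.
Centroid: ȳ = ΣA·y / ΣA = 2.9291 in.
Transfer each piece to the horizontal axis through the centroid using Ī + A·d² with d = y − 2.9291:
  bottom plate: d = -2.5791 in → contributes +37.478 in⁴
  web plate: d = 1.3709 in → contributes +17.854 in⁴
  top plate: d = 5.3709 in → contributes +55.488 in⁴
  hole: d = -2.5791 in → contributes −0.47057 in⁴
Total I = 110.35 in⁴.

I_xx ≈ 110 in⁴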